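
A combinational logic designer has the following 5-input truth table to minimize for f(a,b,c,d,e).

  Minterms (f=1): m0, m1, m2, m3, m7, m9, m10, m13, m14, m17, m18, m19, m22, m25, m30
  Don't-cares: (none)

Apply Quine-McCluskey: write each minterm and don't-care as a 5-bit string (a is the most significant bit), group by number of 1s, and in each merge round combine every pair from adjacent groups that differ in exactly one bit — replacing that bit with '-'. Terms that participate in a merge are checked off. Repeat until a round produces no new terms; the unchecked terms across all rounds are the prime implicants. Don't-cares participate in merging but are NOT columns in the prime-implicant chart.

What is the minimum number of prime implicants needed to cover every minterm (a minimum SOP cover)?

Round 0: 00000✓ 00001✓ 00010✓ 00011✓ 00111✓ 01001✓ 01010✓ 01101✓ 01110✓ 10001✓ 10010✓ 10011✓ 10110✓ 11001✓ 11110✓
Round 1: -0001✓ -0010✓ -0011✓ -1001✓ -1110 0-001✓ 0-010 00-11 000-0✓ 000-1✓ 0000-✓ 0001-✓ 01-01 01-10 1-001✓ 1-110 10-10 100-1✓ 1001-✓
Round 2: --001 -00-1 -001- 000--
PIs = {--001, -00-1, -001-, -1110, 0-010, 00-11, 000--, 01-01, 01-10, 1-110, 10-10}
Coverage chart:
  m0: 000-- ←essential
  m1: --001,-00-1,000--
  m2: -001-,0-010,000--
  m3: -00-1,-001-,00-11,000--
  m7: 00-11 ←essential
  m9: --001,01-01
  m10: 0-010,01-10
  m13: 01-01 ←essential
  m14: -1110,01-10
  m17: --001,-00-1
  m18: -001-,10-10
  m19: -00-1,-001-
  m22: 1-110,10-10
  m25: --001 ←essential
  m30: -1110,1-110
Essential: --001, 00-11, 000--, 01-01
Petrick residual → -001-, 01-10, 1-110
Min cover (7 terms): c'd'e + b'c'd + a'b'de + a'b'c' + a'bd'e + a'bde' + acde'

7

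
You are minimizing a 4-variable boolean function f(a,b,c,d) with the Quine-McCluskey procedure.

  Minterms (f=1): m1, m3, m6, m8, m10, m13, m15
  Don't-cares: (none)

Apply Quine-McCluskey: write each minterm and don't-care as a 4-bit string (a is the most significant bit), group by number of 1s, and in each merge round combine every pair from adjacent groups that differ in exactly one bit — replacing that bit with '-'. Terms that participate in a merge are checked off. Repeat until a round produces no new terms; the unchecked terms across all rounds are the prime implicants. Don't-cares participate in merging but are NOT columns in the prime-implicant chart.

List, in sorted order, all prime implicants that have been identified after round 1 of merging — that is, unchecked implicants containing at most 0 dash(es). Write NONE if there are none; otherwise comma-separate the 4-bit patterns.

[col 0] 0001*, 0011*, 0110, 1000*, 1010*, 1101*, 1111*
[col 1] 00-1, 10-0, 11-1
Prime implicants: 00-1, 0110, 10-0, 11-1

0110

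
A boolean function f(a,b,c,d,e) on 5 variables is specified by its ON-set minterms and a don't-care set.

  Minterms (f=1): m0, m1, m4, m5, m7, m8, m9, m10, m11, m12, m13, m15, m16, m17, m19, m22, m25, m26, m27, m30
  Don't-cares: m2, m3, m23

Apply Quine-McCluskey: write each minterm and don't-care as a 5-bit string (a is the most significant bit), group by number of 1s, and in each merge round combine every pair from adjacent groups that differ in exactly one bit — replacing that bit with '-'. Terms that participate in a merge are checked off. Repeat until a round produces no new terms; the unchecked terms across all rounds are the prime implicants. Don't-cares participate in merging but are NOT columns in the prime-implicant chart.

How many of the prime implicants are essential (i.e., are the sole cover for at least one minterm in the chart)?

4

size-2^0 implicants → 00000(✓)  00001(✓)  00010(✓)  00011(✓)  00100(✓)  00101(✓)  00111(✓)  01000(✓)  01001(✓)  01010(✓)  01011(✓)  01100(✓)  01101(✓)  01111(✓)  10000(✓)  10001(✓)  10011(✓)  10110(✓)  10111(✓)  11001(✓)  11010(✓)  11011(✓)  11110(✓)
size-2^1 implicants → -0000(✓)  -0001(✓)  -0011(✓)  -0111(✓)  -1001(✓)  -1010(✓)  -1011(✓)  0-000(✓)  0-001(✓)  0-010(✓)  0-011(✓)  0-100(✓)  0-101(✓)  0-111(✓)  00-00(✓)  00-01(✓)  00-11(✓)  000-0(✓)  000-1(✓)  0000-(✓)  0001-(✓)  001-1(✓)  0010-(✓)  01-00(✓)  01-01(✓)  01-11(✓)  010-0(✓)  010-1(✓)  0100-(✓)  0101-(✓)  011-1(✓)  0110-(✓)  1-001(✓)  1-011(✓)  1-110  10-11(✓)  100-1(✓)  1000-(✓)  1011-  11-10  110-1(✓)  1101-(✓)
size-2^2 implicants → --001(✓)  --011(✓)  -0-11  -00-1(✓)  -000-  -10-1(✓)  -101-  0--00(✓)  0--01(✓)  0--11(✓)  0-0-0(✓)  0-0-1(✓)  0-00-(✓)  0-01-(✓)  0-1-1(✓)  0-10-(✓)  00--1(✓)  00-0-(✓)  000--(✓)  01--1(✓)  01-0-(✓)  010--(✓)  1-0-1(✓)
size-2^3 implicants → --0-1  0---1  0--0-  0-0--
Unchecked terms (primes): --0-1, -0-11, -000-, -101-, 0---1, 0--0-, 0-0--, 1-110, 1011-, 11-10
Minterm coverage:
  m0 ⊆ -000-,0--0-,0-0--
  m1 ⊆ --0-1,-000-,0---1,0--0-,0-0--
  m4 ⊆ 0--0- [E]
  m5 ⊆ 0---1,0--0-
  m7 ⊆ -0-11,0---1
  m8 ⊆ 0--0-,0-0--
  m9 ⊆ --0-1,0---1,0--0-,0-0--
  m10 ⊆ -101-,0-0--
  m11 ⊆ --0-1,-101-,0---1,0-0--
  m12 ⊆ 0--0- [E]
  m13 ⊆ 0---1,0--0-
  m15 ⊆ 0---1 [E]
  m16 ⊆ -000- [E]
  m17 ⊆ --0-1,-000-
  m19 ⊆ --0-1,-0-11
  m22 ⊆ 1-110,1011-
  m25 ⊆ --0-1 [E]
  m26 ⊆ -101-,11-10
  m27 ⊆ --0-1,-101-
  m30 ⊆ 1-110,11-10
E = {--0-1, -000-, 0---1, 0--0-}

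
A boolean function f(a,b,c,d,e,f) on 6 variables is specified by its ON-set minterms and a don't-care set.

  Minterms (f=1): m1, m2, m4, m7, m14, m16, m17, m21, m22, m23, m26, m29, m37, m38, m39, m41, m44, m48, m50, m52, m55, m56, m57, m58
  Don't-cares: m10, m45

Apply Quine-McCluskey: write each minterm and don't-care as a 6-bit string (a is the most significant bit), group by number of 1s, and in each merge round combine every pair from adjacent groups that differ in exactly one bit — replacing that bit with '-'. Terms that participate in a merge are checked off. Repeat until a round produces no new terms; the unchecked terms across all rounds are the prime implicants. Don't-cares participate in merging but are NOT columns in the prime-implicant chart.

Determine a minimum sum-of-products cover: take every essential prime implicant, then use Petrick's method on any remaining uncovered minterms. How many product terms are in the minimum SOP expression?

15

size-2^0 implicants → 000001(✓)  000010(✓)  000100  000111(✓)  001010(✓)  001110(✓)  010000(✓)  010001(✓)  010101(✓)  010110(✓)  010111(✓)  011010(✓)  011101(✓)  100101(✓)  100110(✓)  100111(✓)  101001(✓)  101100(✓)  101101(✓)  110000(✓)  110010(✓)  110100(✓)  110111(✓)  111000(✓)  111001(✓)  111010(✓)
size-2^1 implicants → -00111(✓)  -10000  -10111(✓)  -11010  0-0001  0-0111(✓)  0-1010  00-010  001-10  01-101  010-01  01000-  0101-1  01011-  1-0111(✓)  1-1001  10-101  1001-1  10011-  101-01  10110-  11-000(✓)  11-010(✓)  110-00  1100-0(✓)  1110-0(✓)  11100-
size-2^2 implicants → --0111  11-0-0
Unchecked terms (primes): --0111, -10000, -11010, 0-0001, 0-1010, 00-010, 000100, 001-10, 01-101, 010-01, 01000-, 0101-1, 01011-, 1-1001, 10-101, 1001-1, 10011-, 101-01, 10110-, 11-0-0, 110-00, 11100-
Minterm coverage:
  m1 ⊆ 0-0001 [E]
  m2 ⊆ 00-010 [E]
  m4 ⊆ 000100 [E]
  m7 ⊆ --0111 [E]
  m14 ⊆ 001-10 [E]
  m16 ⊆ -10000,01000-
  m17 ⊆ 0-0001,010-01,01000-
  m21 ⊆ 01-101,010-01,0101-1
  m22 ⊆ 01011- [E]
  m23 ⊆ --0111,0101-1,01011-
  m26 ⊆ -11010,0-1010
  m29 ⊆ 01-101 [E]
  m37 ⊆ 10-101,1001-1
  m38 ⊆ 10011- [E]
  m39 ⊆ --0111,1001-1,10011-
  m41 ⊆ 1-1001,101-01
  m44 ⊆ 10110- [E]
  m48 ⊆ -10000,11-0-0,110-00
  m50 ⊆ 11-0-0 [E]
  m52 ⊆ 110-00 [E]
  m55 ⊆ --0111 [E]
  m56 ⊆ 11-0-0,11100-
  m57 ⊆ 1-1001,11100-
  m58 ⊆ -11010,11-0-0
E = {--0111, 0-0001, 00-010, 000100, 001-10, 01-101, 01011-, 10011-, 10110-, 11-0-0, 110-00}
Petrick residual → -10000, -11010, 1-1001, 10-101
Cover = c'def + bc'd'e'f' + bcd'ef' + a'c'd'e'f + a'b'd'ef' + a'b'c'de'f' + a'b'cef' + a'bde'f + a'bc'de + acd'e'f + ab'de'f + ab'c'de + ab'cde' + abd'f' + abc'e'f'  |cover|=15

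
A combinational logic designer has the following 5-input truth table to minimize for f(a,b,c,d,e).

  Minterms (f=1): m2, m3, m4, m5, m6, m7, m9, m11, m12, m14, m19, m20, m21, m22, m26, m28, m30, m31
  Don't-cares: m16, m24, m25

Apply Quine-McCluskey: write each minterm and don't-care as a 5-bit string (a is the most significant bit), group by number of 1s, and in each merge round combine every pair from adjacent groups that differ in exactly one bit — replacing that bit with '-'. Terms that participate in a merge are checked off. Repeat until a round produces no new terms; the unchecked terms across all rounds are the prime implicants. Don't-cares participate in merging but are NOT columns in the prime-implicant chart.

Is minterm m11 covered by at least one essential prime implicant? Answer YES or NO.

size-2^0 implicants → 00010(✓)  00011(✓)  00100(✓)  00101(✓)  00110(✓)  00111(✓)  01001(✓)  01011(✓)  01100(✓)  01110(✓)  10000(✓)  10011(✓)  10100(✓)  10101(✓)  10110(✓)  11000(✓)  11001(✓)  11010(✓)  11100(✓)  11110(✓)  11111(✓)
size-2^1 implicants → -0011  -0100(✓)  -0101(✓)  -0110(✓)  -1001  -1100(✓)  -1110(✓)  0-011  0-100(✓)  0-110(✓)  00-10(✓)  00-11(✓)  0001-(✓)  001-0(✓)  001-1(✓)  0010-(✓)  0011-(✓)  010-1  011-0(✓)  1-000(✓)  1-100(✓)  1-110(✓)  10-00(✓)  101-0(✓)  1010-(✓)  11-00(✓)  11-10(✓)  110-0(✓)  1100-  111-0(✓)  1111-
size-2^2 implicants → --100(✓)  --110(✓)  -01-0(✓)  -010-  -11-0(✓)  0-1-0(✓)  00-1-  001--  1--00  1-1-0(✓)  11--0
size-2^3 implicants → --1-0
Unchecked terms (primes): --1-0, -0011, -010-, -1001, 0-011, 00-1-, 001--, 010-1, 1--00, 11--0, 1100-, 1111-
Minterm coverage:
  m2 ⊆ 00-1- [E]
  m3 ⊆ -0011,0-011,00-1-
  m4 ⊆ --1-0,-010-,001--
  m5 ⊆ -010-,001--
  m6 ⊆ --1-0,00-1-,001--
  m7 ⊆ 00-1-,001--
  m9 ⊆ -1001,010-1
  m11 ⊆ 0-011,010-1
  m12 ⊆ --1-0 [E]
  m14 ⊆ --1-0 [E]
  m19 ⊆ -0011 [E]
  m20 ⊆ --1-0,-010-,1--00
  m21 ⊆ -010- [E]
  m22 ⊆ --1-0 [E]
  m26 ⊆ 11--0 [E]
  m28 ⊆ --1-0,1--00,11--0
  m30 ⊆ --1-0,11--0,1111-
  m31 ⊆ 1111- [E]
E = {--1-0, -0011, -010-, 00-1-, 11--0, 1111-}

NO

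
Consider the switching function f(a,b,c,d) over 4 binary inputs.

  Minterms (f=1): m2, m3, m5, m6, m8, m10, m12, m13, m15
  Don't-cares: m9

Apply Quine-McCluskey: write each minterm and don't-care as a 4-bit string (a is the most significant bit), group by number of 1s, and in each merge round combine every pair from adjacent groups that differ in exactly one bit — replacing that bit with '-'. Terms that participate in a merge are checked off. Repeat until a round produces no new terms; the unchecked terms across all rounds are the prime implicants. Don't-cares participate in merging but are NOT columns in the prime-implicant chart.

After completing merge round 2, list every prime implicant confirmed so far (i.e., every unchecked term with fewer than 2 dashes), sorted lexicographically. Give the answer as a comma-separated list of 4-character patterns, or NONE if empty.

-010, -101, 0-10, 001-, 10-0, 11-1

[col 0] 0010*, 0011*, 0101*, 0110*, 1000*, 1001*, 1010*, 1100*, 1101*, 1111*
[col 1] -010, -101, 0-10, 001-, 1-00*, 1-01*, 10-0, 100-*, 11-1, 110-*
[col 2] 1-0-
Prime implicants: -010, -101, 0-10, 001-, 1-0-, 10-0, 11-1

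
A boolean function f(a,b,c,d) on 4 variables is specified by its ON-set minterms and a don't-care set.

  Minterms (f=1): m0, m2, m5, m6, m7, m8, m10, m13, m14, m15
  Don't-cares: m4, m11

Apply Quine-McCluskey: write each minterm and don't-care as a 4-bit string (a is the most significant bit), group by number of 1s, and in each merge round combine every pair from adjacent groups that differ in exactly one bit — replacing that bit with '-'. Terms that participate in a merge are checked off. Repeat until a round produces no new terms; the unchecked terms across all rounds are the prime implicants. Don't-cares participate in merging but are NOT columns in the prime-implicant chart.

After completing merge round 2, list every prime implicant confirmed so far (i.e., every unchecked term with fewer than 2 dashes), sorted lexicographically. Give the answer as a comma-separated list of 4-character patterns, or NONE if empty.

Round 0: 0000✓ 0010✓ 0100✓ 0101✓ 0110✓ 0111✓ 1000✓ 1010✓ 1011✓ 1101✓ 1110✓ 1111✓
Round 1: -000✓ -010✓ -101✓ -110✓ -111✓ 0-00✓ 0-10✓ 00-0✓ 01-0✓ 01-1✓ 010-✓ 011-✓ 1-10✓ 1-11✓ 10-0✓ 101-✓ 11-1✓ 111-✓
Round 2: --10 -0-0 -1-1 -11- 0--0 01-- 1-1-
PIs = {--10, -0-0, -1-1, -11-, 0--0, 01--, 1-1-}

NONE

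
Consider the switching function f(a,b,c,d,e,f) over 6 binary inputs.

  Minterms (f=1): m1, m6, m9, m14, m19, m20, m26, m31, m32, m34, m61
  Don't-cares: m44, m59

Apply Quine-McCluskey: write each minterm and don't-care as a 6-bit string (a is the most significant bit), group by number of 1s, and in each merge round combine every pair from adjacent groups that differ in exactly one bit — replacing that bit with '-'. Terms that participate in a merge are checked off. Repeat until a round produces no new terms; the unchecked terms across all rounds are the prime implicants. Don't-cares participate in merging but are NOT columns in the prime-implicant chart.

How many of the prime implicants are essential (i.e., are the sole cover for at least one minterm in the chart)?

8

[col 0] 000001*, 000110*, 001001*, 001110*, 010011, 010100, 011010, 011111, 100000*, 100010*, 101100, 111011, 111101
[col 1] 00-001, 00-110, 1000-0
Prime implicants: 00-001, 00-110, 010011, 010100, 011010, 011111, 1000-0, 101100, 111011, 111101
PI chart (minterm → PIs covering it):
  1 | 00-001  (sole → essential)
  6 | 00-110  (sole → essential)
  9 | 00-001  (sole → essential)
  14 | 00-110  (sole → essential)
  19 | 010011  (sole → essential)
  20 | 010100  (sole → essential)
  26 | 011010  (sole → essential)
  31 | 011111  (sole → essential)
  32 | 1000-0  (sole → essential)
  34 | 1000-0  (sole → essential)
  61 | 111101  (sole → essential)
Essential prime implicants: 00-001, 00-110, 010011, 010100, 011010, 011111, 1000-0, 111101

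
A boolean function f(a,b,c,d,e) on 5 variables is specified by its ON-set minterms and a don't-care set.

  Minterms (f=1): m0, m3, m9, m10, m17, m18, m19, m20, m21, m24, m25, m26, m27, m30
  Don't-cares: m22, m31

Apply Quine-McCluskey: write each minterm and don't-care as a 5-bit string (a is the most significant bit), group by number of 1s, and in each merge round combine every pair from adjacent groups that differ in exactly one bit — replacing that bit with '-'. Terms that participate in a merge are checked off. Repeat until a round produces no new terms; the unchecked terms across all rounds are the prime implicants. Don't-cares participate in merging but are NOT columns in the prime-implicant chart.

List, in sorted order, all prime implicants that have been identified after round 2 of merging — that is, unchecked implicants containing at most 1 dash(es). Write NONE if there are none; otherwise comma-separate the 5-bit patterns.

Round 0: 00000 00011✓ 01001✓ 01010✓ 10001✓ 10010✓ 10011✓ 10100✓ 10101✓ 10110✓ 11000✓ 11001✓ 11010✓ 11011✓ 11110✓ 11111✓
Round 1: -0011 -1001 -1010 1-001✓ 1-010✓ 1-011✓ 1-110✓ 10-01 10-10✓ 100-1✓ 1001-✓ 101-0 1010- 11-10✓ 11-11✓ 110-0✓ 110-1✓ 1100-✓ 1101-✓ 1111-✓
Round 2: 1--10 1-0-1 1-01- 11-1- 110--
PIs = {-0011, -1001, -1010, 00000, 1--10, 1-0-1, 1-01-, 10-01, 101-0, 1010-, 11-1-, 110--}

-0011, -1001, -1010, 00000, 10-01, 101-0, 1010-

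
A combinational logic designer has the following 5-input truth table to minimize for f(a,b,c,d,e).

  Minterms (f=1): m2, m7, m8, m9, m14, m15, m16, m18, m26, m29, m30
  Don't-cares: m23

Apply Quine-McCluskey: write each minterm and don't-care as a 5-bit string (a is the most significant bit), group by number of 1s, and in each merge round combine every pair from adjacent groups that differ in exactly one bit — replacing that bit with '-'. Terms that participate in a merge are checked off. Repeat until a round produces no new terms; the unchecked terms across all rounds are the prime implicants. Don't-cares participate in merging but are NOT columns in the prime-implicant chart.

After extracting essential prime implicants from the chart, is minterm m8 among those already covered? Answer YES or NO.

size-2^0 implicants → 00010(✓)  00111(✓)  01000(✓)  01001(✓)  01110(✓)  01111(✓)  10000(✓)  10010(✓)  10111(✓)  11010(✓)  11101  11110(✓)
size-2^1 implicants → -0010  -0111  -1110  0-111  0100-  0111-  1-010  100-0  11-10
Unchecked terms (primes): -0010, -0111, -1110, 0-111, 0100-, 0111-, 1-010, 100-0, 11-10, 11101
Minterm coverage:
  m2 ⊆ -0010 [E]
  m7 ⊆ -0111,0-111
  m8 ⊆ 0100- [E]
  m9 ⊆ 0100- [E]
  m14 ⊆ -1110,0111-
  m15 ⊆ 0-111,0111-
  m16 ⊆ 100-0 [E]
  m18 ⊆ -0010,1-010,100-0
  m26 ⊆ 1-010,11-10
  m29 ⊆ 11101 [E]
  m30 ⊆ -1110,11-10
E = {-0010, 0100-, 100-0, 11101}

YES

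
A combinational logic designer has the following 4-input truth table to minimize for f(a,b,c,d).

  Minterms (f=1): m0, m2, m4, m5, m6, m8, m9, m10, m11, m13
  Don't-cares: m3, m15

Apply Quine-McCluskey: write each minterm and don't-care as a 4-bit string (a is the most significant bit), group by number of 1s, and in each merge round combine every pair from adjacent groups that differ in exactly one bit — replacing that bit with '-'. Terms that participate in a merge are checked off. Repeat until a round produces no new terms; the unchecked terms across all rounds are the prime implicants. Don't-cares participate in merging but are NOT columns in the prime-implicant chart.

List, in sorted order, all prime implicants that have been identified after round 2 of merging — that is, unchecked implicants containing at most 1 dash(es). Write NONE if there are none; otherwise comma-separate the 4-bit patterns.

-101, 010-

[col 0] 0000*, 0010*, 0011*, 0100*, 0101*, 0110*, 1000*, 1001*, 1010*, 1011*, 1101*, 1111*
[col 1] -000*, -010*, -011*, -101, 0-00*, 0-10*, 00-0*, 001-*, 01-0*, 010-, 1-01*, 1-11*, 10-0*, 10-1*, 100-*, 101-*, 11-1*
[col 2] -0-0, -01-, 0--0, 1--1, 10--
Prime implicants: -0-0, -01-, -101, 0--0, 010-, 1--1, 10--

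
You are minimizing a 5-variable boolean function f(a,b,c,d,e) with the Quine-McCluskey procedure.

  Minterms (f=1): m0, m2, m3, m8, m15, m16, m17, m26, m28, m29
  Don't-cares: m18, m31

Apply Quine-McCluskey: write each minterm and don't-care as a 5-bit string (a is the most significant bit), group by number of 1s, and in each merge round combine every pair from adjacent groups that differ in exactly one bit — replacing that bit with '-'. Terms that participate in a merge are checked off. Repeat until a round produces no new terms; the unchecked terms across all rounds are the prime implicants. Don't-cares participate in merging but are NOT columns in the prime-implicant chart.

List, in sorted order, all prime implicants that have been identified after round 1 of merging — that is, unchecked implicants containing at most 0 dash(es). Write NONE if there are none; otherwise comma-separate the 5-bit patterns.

[col 0] 00000*, 00010*, 00011*, 01000*, 01111*, 10000*, 10001*, 10010*, 11010*, 11100*, 11101*, 11111*
[col 1] -0000*, -0010*, -1111, 0-000, 000-0*, 0001-, 1-010, 100-0*, 1000-, 111-1, 1110-
[col 2] -00-0
Prime implicants: -00-0, -1111, 0-000, 0001-, 1-010, 1000-, 111-1, 1110-

NONE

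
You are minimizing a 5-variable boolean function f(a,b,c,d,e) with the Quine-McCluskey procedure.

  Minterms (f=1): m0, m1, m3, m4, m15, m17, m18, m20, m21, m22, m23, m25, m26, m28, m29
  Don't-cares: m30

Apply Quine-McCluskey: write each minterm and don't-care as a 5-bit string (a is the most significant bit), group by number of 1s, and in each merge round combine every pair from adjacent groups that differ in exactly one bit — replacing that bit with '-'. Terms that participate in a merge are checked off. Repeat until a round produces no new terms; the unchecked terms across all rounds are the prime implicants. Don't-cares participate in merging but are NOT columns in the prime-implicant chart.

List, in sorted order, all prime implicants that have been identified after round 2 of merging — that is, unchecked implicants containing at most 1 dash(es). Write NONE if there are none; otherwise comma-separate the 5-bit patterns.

-0001, -0100, 00-00, 000-1, 0000-, 01111

size-2^0 implicants → 00000(✓)  00001(✓)  00011(✓)  00100(✓)  01111  10001(✓)  10010(✓)  10100(✓)  10101(✓)  10110(✓)  10111(✓)  11001(✓)  11010(✓)  11100(✓)  11101(✓)  11110(✓)
size-2^1 implicants → -0001  -0100  00-00  000-1  0000-  1-001(✓)  1-010(✓)  1-100(✓)  1-101(✓)  1-110(✓)  10-01(✓)  10-10(✓)  101-0(✓)  101-1(✓)  1010-(✓)  1011-(✓)  11-01(✓)  11-10(✓)  111-0(✓)  1110-(✓)
size-2^2 implicants → 1--01  1--10  1-1-0  1-10-  101--
Unchecked terms (primes): -0001, -0100, 00-00, 000-1, 0000-, 01111, 1--01, 1--10, 1-1-0, 1-10-, 101--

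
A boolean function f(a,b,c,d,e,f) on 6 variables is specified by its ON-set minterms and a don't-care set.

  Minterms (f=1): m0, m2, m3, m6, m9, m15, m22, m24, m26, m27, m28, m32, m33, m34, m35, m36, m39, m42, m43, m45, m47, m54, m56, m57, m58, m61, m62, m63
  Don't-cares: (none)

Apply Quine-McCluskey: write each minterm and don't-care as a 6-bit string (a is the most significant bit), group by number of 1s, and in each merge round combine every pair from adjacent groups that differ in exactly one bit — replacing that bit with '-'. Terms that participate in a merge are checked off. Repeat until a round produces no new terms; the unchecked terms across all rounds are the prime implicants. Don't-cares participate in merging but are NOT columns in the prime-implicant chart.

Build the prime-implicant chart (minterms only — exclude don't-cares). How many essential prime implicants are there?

Round 0: 000000✓ 000010✓ 000011✓ 000110✓ 001001 001111✓ 010110✓ 011000✓ 011010✓ 011011✓ 011100✓ 100000✓ 100001✓ 100010✓ 100011✓ 100100✓ 100111✓ 101010✓ 101011✓ 101101✓ 101111✓ 110110✓ 111000✓ 111001✓ 111010✓ 111101✓ 111110✓ 111111✓
Round 1: -00000✓ -00010✓ -00011✓ -01111 -10110 -11000✓ -11010✓ 0-0110 000-10 0000-0✓ 00001-✓ 011-00 0110-0✓ 01101- 1-1010 1-1101✓ 1-1111✓ 10-010✓ 10-011✓ 10-111✓ 100-00 100-11✓ 1000-0✓ 1000-1✓ 10000-✓ 10001-✓ 101-11✓ 10101-✓ 1011-1✓ 11-110 111-01 111-10 1110-0✓ 11100- 1111-1✓ 11111-
Round 2: -000-0 -0001- -110-0 1-11-1 10--11 10-01- 1000--
PIs = {-000-0, -0001-, -01111, -10110, -110-0, 0-0110, 000-10, 001001, 011-00, 01101-, 1-1010, 1-11-1, 10--11, 10-01-, 100-00, 1000--, 11-110, 111-01, 111-10, 11100-, 11111-}
Coverage chart:
  m0: -000-0 ←essential
  m2: -000-0,-0001-,000-10
  m3: -0001- ←essential
  m6: 0-0110,000-10
  m9: 001001 ←essential
  m15: -01111 ←essential
  m22: -10110,0-0110
  m24: -110-0,011-00
  m26: -110-0,01101-
  m27: 01101- ←essential
  m28: 011-00 ←essential
  m32: -000-0,100-00,1000--
  m33: 1000-- ←essential
  m34: -000-0,-0001-,10-01-,1000--
  m35: -0001-,10--11,10-01-,1000--
  m36: 100-00 ←essential
  m39: 10--11 ←essential
  m42: 1-1010,10-01-
  m43: 10--11,10-01-
  m45: 1-11-1 ←essential
  m47: -01111,1-11-1,10--11
  m54: -10110,11-110
  m56: -110-0,11100-
  m57: 111-01,11100-
  m58: -110-0,1-1010,111-10
  m61: 1-11-1,111-01
  m62: 11-110,111-10,11111-
  m63: 1-11-1,11111-
Essential: -000-0, -0001-, -01111, 001001, 011-00, 01101-, 1-11-1, 10--11, 100-00, 1000--

10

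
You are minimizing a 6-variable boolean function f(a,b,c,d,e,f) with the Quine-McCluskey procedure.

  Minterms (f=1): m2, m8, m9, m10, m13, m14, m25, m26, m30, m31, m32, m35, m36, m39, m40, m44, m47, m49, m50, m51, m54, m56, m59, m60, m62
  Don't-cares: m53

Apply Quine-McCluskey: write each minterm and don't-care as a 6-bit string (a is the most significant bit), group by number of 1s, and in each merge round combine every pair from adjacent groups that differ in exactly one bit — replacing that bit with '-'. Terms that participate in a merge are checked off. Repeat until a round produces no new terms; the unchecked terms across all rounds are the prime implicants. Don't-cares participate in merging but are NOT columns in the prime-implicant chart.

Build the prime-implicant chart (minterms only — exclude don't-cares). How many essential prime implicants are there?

9

size-2^0 implicants → 000010(✓)  001000(✓)  001001(✓)  001010(✓)  001101(✓)  001110(✓)  011001(✓)  011010(✓)  011110(✓)  011111(✓)  100000(✓)  100011(✓)  100100(✓)  100111(✓)  101000(✓)  101100(✓)  101111(✓)  110001(✓)  110010(✓)  110011(✓)  110101(✓)  110110(✓)  111000(✓)  111011(✓)  111100(✓)  111110(✓)
size-2^1 implicants → -01000  -11110  0-1001  0-1010(✓)  0-1110(✓)  00-010  001-01  001-10(✓)  0010-0  00100-  011-10(✓)  01111-  1-0011  1-1000(✓)  1-1100(✓)  10-000(✓)  10-100(✓)  10-111  100-00(✓)  100-11  101-00(✓)  11-011  11-110  110-01  110-10  1100-1  11001-  111-00(✓)  1111-0
size-2^2 implicants → 0-1-10  1-1-00  10--00
Unchecked terms (primes): -01000, -11110, 0-1-10, 0-1001, 00-010, 001-01, 0010-0, 00100-, 01111-, 1-0011, 1-1-00, 10--00, 10-111, 100-11, 11-011, 11-110, 110-01, 110-10, 1100-1, 11001-, 1111-0
Minterm coverage:
  m2 ⊆ 00-010 [E]
  m8 ⊆ -01000,0010-0,00100-
  m9 ⊆ 0-1001,001-01,00100-
  m10 ⊆ 0-1-10,00-010,0010-0
  m13 ⊆ 001-01 [E]
  m14 ⊆ 0-1-10 [E]
  m25 ⊆ 0-1001 [E]
  m26 ⊆ 0-1-10 [E]
  m30 ⊆ -11110,0-1-10,01111-
  m31 ⊆ 01111- [E]
  m32 ⊆ 10--00 [E]
  m35 ⊆ 1-0011,100-11
  m36 ⊆ 10--00 [E]
  m39 ⊆ 10-111,100-11
  m40 ⊆ -01000,1-1-00,10--00
  m44 ⊆ 1-1-00,10--00
  m47 ⊆ 10-111 [E]
  m49 ⊆ 110-01,1100-1
  m50 ⊆ 110-10,11001-
  m51 ⊆ 1-0011,11-011,1100-1,11001-
  m54 ⊆ 11-110,110-10
  m56 ⊆ 1-1-00 [E]
  m59 ⊆ 11-011 [E]
  m60 ⊆ 1-1-00,1111-0
  m62 ⊆ -11110,11-110,1111-0
E = {0-1-10, 0-1001, 00-010, 001-01, 01111-, 1-1-00, 10--00, 10-111, 11-011}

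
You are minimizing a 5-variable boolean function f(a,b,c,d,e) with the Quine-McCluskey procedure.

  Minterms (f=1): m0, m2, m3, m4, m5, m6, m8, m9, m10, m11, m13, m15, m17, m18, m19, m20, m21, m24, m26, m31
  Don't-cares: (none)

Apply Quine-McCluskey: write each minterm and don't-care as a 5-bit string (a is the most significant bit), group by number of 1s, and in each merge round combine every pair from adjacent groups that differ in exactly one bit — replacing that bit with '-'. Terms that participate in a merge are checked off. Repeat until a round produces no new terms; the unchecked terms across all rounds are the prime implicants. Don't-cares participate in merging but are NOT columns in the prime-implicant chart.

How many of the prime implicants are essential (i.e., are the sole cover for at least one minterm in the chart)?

4

Round 0: 00000✓ 00010✓ 00011✓ 00100✓ 00101✓ 00110✓ 01000✓ 01001✓ 01010✓ 01011✓ 01101✓ 01111✓ 10001✓ 10010✓ 10011✓ 10100✓ 10101✓ 11000✓ 11010✓ 11111✓
Round 1: -0010✓ -0011✓ -0100✓ -0101✓ -1000✓ -1010✓ -1111 0-000✓ 0-010✓ 0-011✓ 0-101 00-00✓ 00-10✓ 000-0✓ 0001-✓ 001-0✓ 0010-✓ 01-01✓ 01-11✓ 010-0✓ 010-1✓ 0100-✓ 0101-✓ 011-1✓ 1-010✓ 10-01 100-1 1001-✓ 1010-✓ 110-0✓
Round 2: --010 -001- -010- -10-0 0-0-0 0-01- 00--0 01--1 010--
PIs = {--010, -001-, -010-, -10-0, -1111, 0-0-0, 0-01-, 0-101, 00--0, 01--1, 010--, 10-01, 100-1}
Coverage chart:
  m0: 0-0-0,00--0
  m2: --010,-001-,0-0-0,0-01-,00--0
  m3: -001-,0-01-
  m4: -010-,00--0
  m5: -010-,0-101
  m6: 00--0 ←essential
  m8: -10-0,0-0-0,010--
  m9: 01--1,010--
  m10: --010,-10-0,0-0-0,0-01-,010--
  m11: 0-01-,01--1,010--
  m13: 0-101,01--1
  m15: -1111,01--1
  m17: 10-01,100-1
  m18: --010,-001-
  m19: -001-,100-1
  m20: -010- ←essential
  m21: -010-,10-01
  m24: -10-0 ←essential
  m26: --010,-10-0
  m31: -1111 ←essential
Essential: -010-, -10-0, -1111, 00--0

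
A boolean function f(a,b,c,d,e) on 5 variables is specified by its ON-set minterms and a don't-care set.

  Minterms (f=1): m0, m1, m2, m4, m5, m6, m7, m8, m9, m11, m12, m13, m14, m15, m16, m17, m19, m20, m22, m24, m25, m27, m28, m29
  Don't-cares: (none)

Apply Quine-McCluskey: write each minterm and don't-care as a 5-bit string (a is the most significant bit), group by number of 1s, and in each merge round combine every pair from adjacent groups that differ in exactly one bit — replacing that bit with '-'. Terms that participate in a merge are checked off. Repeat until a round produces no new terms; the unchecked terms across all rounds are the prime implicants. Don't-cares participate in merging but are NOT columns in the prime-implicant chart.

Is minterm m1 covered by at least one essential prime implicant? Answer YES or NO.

[col 0] 00000*, 00001*, 00010*, 00100*, 00101*, 00110*, 00111*, 01000*, 01001*, 01011*, 01100*, 01101*, 01110*, 01111*, 10000*, 10001*, 10011*, 10100*, 10110*, 11000*, 11001*, 11011*, 11100*, 11101*
[col 1] -0000*, -0001*, -0100*, -0110*, -1000*, -1001*, -1011*, -1100*, -1101*, 0-000*, 0-001*, 0-100*, 0-101*, 0-110*, 0-111*, 00-00*, 00-01*, 00-10*, 000-0*, 0000-*, 001-0*, 001-1*, 0010-*, 0011-*, 01-00*, 01-01*, 01-11*, 010-1*, 0100-*, 011-0*, 011-1*, 0110-*, 0111-*, 1-000*, 1-001*, 1-011*, 1-100*, 10-00*, 100-1*, 1000-*, 101-0*, 11-00*, 11-01*, 110-1*, 1100-*, 1110-*
[col 2] --000*, --001*, --100*, -0-00*, -000-*, -01-0, -1-00*, -1-01*, -10-1, -100-*, -110-*, 0--00*, 0--01*, 0-00-*, 0-1-0*, 0-1-1*, 0-10-*, 0-11-*, 00--0, 00-0-*, 001--*, 01--1, 01-0-*, 011--*, 1--00*, 1-0-1, 1-00-*, 11-0-*
[col 3] ---00, --00-, -1-0-, 0--0-, 0-1--
Prime implicants: ---00, --00-, -01-0, -1-0-, -10-1, 0--0-, 0-1--, 00--0, 01--1, 1-0-1
PI chart (minterm → PIs covering it):
  0 | ---00,--00-,0--0-,00--0
  1 | --00-,0--0-
  2 | 00--0  (sole → essential)
  4 | ---00,-01-0,0--0-,0-1--,00--0
  5 | 0--0-,0-1--
  6 | -01-0,0-1--,00--0
  7 | 0-1--  (sole → essential)
  8 | ---00,--00-,-1-0-,0--0-
  9 | --00-,-1-0-,-10-1,0--0-,01--1
  11 | -10-1,01--1
  12 | ---00,-1-0-,0--0-,0-1--
  13 | -1-0-,0--0-,0-1--,01--1
  14 | 0-1--  (sole → essential)
  15 | 0-1--,01--1
  16 | ---00,--00-
  17 | --00-,1-0-1
  19 | 1-0-1  (sole → essential)
  20 | ---00,-01-0
  22 | -01-0  (sole → essential)
  24 | ---00,--00-,-1-0-
  25 | --00-,-1-0-,-10-1,1-0-1
  27 | -10-1,1-0-1
  28 | ---00,-1-0-
  29 | -1-0-  (sole → essential)
Essential prime implicants: -01-0, -1-0-, 0-1--, 00--0, 1-0-1

NO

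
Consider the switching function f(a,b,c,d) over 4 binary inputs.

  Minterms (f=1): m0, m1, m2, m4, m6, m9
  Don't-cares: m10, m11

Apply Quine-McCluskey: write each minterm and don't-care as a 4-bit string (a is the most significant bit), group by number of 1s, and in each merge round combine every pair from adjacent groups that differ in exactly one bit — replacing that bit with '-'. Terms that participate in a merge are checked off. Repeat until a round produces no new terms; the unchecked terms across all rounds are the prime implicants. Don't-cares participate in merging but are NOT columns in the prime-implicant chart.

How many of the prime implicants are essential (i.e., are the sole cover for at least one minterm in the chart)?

Round 0: 0000✓ 0001✓ 0010✓ 0100✓ 0110✓ 1001✓ 1010✓ 1011✓
Round 1: -001 -010 0-00✓ 0-10✓ 00-0✓ 000- 01-0✓ 10-1 101-
Round 2: 0--0
PIs = {-001, -010, 0--0, 000-, 10-1, 101-}
Coverage chart:
  m0: 0--0,000-
  m1: -001,000-
  m2: -010,0--0
  m4: 0--0 ←essential
  m6: 0--0 ←essential
  m9: -001,10-1
Essential: 0--0

1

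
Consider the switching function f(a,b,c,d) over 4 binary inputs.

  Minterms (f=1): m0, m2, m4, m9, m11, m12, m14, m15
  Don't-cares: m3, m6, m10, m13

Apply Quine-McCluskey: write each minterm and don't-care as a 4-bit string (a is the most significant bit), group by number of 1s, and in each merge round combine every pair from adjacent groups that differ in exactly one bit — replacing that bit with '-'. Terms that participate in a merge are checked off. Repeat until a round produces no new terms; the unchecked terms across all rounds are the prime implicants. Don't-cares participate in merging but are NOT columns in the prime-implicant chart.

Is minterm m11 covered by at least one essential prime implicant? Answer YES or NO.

size-2^0 implicants → 0000(✓)  0010(✓)  0011(✓)  0100(✓)  0110(✓)  1001(✓)  1010(✓)  1011(✓)  1100(✓)  1101(✓)  1110(✓)  1111(✓)
size-2^1 implicants → -010(✓)  -011(✓)  -100(✓)  -110(✓)  0-00(✓)  0-10(✓)  00-0(✓)  001-(✓)  01-0(✓)  1-01(✓)  1-10(✓)  1-11(✓)  10-1(✓)  101-(✓)  11-0(✓)  11-1(✓)  110-(✓)  111-(✓)
size-2^2 implicants → --10  -01-  -1-0  0--0  1--1  1-1-  11--
Unchecked terms (primes): --10, -01-, -1-0, 0--0, 1--1, 1-1-, 11--
Minterm coverage:
  m0 ⊆ 0--0 [E]
  m2 ⊆ --10,-01-,0--0
  m4 ⊆ -1-0,0--0
  m9 ⊆ 1--1 [E]
  m11 ⊆ -01-,1--1,1-1-
  m12 ⊆ -1-0,11--
  m14 ⊆ --10,-1-0,1-1-,11--
  m15 ⊆ 1--1,1-1-,11--
E = {0--0, 1--1}

YES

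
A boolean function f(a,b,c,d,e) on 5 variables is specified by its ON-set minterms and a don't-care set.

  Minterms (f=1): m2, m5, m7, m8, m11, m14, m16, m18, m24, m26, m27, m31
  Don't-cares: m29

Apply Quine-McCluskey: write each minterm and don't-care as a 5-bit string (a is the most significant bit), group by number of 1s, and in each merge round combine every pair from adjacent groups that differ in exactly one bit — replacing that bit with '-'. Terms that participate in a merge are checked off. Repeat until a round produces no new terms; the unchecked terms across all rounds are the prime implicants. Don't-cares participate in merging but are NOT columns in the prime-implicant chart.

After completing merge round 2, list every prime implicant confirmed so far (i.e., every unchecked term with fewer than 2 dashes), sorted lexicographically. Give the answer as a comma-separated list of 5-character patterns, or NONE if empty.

-0010, -1000, -1011, 001-1, 01110, 11-11, 1101-, 111-1

[col 0] 00010*, 00101*, 00111*, 01000*, 01011*, 01110, 10000*, 10010*, 11000*, 11010*, 11011*, 11101*, 11111*
[col 1] -0010, -1000, -1011, 001-1, 1-000*, 1-010*, 100-0*, 11-11, 110-0*, 1101-, 111-1
[col 2] 1-0-0
Prime implicants: -0010, -1000, -1011, 001-1, 01110, 1-0-0, 11-11, 1101-, 111-1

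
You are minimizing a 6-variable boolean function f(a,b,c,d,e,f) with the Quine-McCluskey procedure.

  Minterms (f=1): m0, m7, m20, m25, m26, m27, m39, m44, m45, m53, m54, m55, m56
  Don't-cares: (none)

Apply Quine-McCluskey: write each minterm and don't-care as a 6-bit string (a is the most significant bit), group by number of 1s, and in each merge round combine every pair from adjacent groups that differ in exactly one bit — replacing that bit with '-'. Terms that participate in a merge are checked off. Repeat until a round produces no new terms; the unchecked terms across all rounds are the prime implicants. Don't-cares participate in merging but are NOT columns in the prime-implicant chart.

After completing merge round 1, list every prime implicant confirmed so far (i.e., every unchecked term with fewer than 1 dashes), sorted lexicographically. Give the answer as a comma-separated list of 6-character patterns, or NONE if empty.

000000, 010100, 111000

Round 0: 000000 000111✓ 010100 011001✓ 011010✓ 011011✓ 100111✓ 101100✓ 101101✓ 110101✓ 110110✓ 110111✓ 111000
Round 1: -00111 0110-1 01101- 1-0111 10110- 1101-1 11011-
PIs = {-00111, 000000, 010100, 0110-1, 01101-, 1-0111, 10110-, 1101-1, 11011-, 111000}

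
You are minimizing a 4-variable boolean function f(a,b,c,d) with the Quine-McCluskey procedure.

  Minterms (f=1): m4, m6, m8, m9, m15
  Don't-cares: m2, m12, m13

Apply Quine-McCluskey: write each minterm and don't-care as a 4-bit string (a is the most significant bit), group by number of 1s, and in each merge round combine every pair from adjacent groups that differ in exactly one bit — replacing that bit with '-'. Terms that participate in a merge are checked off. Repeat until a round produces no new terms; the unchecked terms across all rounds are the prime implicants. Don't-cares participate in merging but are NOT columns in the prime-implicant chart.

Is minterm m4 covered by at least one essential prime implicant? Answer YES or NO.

[col 0] 0010*, 0100*, 0110*, 1000*, 1001*, 1100*, 1101*, 1111*
[col 1] -100, 0-10, 01-0, 1-00*, 1-01*, 100-*, 11-1, 110-*
[col 2] 1-0-
Prime implicants: -100, 0-10, 01-0, 1-0-, 11-1
PI chart (minterm → PIs covering it):
  4 | -100,01-0
  6 | 0-10,01-0
  8 | 1-0-  (sole → essential)
  9 | 1-0-  (sole → essential)
  15 | 11-1  (sole → essential)
Essential prime implicants: 1-0-, 11-1

NO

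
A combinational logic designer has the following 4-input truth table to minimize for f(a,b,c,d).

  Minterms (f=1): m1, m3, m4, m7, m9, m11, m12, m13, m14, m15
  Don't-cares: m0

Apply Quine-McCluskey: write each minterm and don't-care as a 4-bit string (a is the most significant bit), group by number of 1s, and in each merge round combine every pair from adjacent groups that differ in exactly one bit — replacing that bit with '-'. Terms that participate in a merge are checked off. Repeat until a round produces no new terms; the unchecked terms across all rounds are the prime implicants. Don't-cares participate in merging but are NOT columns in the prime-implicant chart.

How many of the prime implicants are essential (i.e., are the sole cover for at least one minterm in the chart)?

2

[col 0] 0000*, 0001*, 0011*, 0100*, 0111*, 1001*, 1011*, 1100*, 1101*, 1110*, 1111*
[col 1] -001*, -011*, -100, -111*, 0-00, 0-11*, 00-1*, 000-, 1-01*, 1-11*, 10-1*, 11-0*, 11-1*, 110-*, 111-*
[col 2] --11, -0-1, 1--1, 11--
Prime implicants: --11, -0-1, -100, 0-00, 000-, 1--1, 11--
PI chart (minterm → PIs covering it):
  1 | -0-1,000-
  3 | --11,-0-1
  4 | -100,0-00
  7 | --11  (sole → essential)
  9 | -0-1,1--1
  11 | --11,-0-1,1--1
  12 | -100,11--
  13 | 1--1,11--
  14 | 11--  (sole → essential)
  15 | --11,1--1,11--
Essential prime implicants: --11, 11--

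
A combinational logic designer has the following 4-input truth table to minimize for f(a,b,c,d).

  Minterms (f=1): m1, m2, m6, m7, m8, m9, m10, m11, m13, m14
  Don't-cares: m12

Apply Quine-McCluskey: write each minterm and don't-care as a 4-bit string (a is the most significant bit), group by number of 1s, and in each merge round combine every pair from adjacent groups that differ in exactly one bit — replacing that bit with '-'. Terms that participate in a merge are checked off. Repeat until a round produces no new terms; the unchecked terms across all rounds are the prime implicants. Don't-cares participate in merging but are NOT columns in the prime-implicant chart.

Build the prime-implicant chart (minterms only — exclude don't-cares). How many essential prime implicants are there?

[col 0] 0001*, 0010*, 0110*, 0111*, 1000*, 1001*, 1010*, 1011*, 1100*, 1101*, 1110*
[col 1] -001, -010*, -110*, 0-10*, 011-, 1-00*, 1-01*, 1-10*, 10-0*, 10-1*, 100-*, 101-*, 11-0*, 110-*
[col 2] --10, 1--0, 1-0-, 10--
Prime implicants: --10, -001, 011-, 1--0, 1-0-, 10--
PI chart (minterm → PIs covering it):
  1 | -001  (sole → essential)
  2 | --10  (sole → essential)
  6 | --10,011-
  7 | 011-  (sole → essential)
  8 | 1--0,1-0-,10--
  9 | -001,1-0-,10--
  10 | --10,1--0,10--
  11 | 10--  (sole → essential)
  13 | 1-0-  (sole → essential)
  14 | --10,1--0
Essential prime implicants: --10, -001, 011-, 1-0-, 10--

5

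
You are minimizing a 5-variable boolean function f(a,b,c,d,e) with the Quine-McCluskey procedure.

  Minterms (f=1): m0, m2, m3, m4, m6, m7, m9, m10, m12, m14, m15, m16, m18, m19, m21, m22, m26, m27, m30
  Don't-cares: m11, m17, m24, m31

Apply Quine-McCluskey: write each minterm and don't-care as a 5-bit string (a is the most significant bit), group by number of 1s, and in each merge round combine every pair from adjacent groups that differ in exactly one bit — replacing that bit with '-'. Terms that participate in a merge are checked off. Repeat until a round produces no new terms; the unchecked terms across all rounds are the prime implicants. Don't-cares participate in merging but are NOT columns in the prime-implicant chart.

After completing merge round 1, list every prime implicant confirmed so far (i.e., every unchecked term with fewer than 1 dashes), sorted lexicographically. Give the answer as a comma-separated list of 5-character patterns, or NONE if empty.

NONE

[col 0] 00000*, 00010*, 00011*, 00100*, 00110*, 00111*, 01001*, 01010*, 01011*, 01100*, 01110*, 01111*, 10000*, 10001*, 10010*, 10011*, 10101*, 10110*, 11000*, 11010*, 11011*, 11110*, 11111*
[col 1] -0000*, -0010*, -0011*, -0110*, -1010*, -1011*, -1110*, -1111*, 0-010*, 0-011*, 0-100*, 0-110*, 0-111*, 00-00*, 00-10*, 00-11*, 000-0*, 0001-*, 001-0*, 0011-*, 01-10*, 01-11*, 010-1, 0101-*, 011-0*, 0111-*, 1-000*, 1-010*, 1-011*, 1-110*, 10-01, 10-10*, 100-0*, 100-1*, 1000-*, 1001-*, 11-10*, 11-11*, 110-0*, 1101-*, 1111-*
[col 2] --010*, --011*, --110*, -0-10*, -00-0, -001-*, -1-10*, -1-11*, -101-*, -111-*, 0--10*, 0--11*, 0-01-*, 0-1-0, 0-11-*, 00--0, 00-1-*, 01-1-*, 1--10*, 1-0-0, 1-01-*, 100--, 11-1-*
[col 3] ---10, --01-, -1-1-, 0--1-
Prime implicants: ---10, --01-, -00-0, -1-1-, 0--1-, 0-1-0, 00--0, 010-1, 1-0-0, 10-01, 100--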